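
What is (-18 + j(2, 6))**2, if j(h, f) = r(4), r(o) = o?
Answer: 196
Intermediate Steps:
j(h, f) = 4
(-18 + j(2, 6))**2 = (-18 + 4)**2 = (-14)**2 = 196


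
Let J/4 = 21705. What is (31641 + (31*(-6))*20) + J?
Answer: 114741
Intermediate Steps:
J = 86820 (J = 4*21705 = 86820)
(31641 + (31*(-6))*20) + J = (31641 + (31*(-6))*20) + 86820 = (31641 - 186*20) + 86820 = (31641 - 3720) + 86820 = 27921 + 86820 = 114741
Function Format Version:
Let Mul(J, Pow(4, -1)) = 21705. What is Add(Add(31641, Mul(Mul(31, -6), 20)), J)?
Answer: 114741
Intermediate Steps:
J = 86820 (J = Mul(4, 21705) = 86820)
Add(Add(31641, Mul(Mul(31, -6), 20)), J) = Add(Add(31641, Mul(Mul(31, -6), 20)), 86820) = Add(Add(31641, Mul(-186, 20)), 86820) = Add(Add(31641, -3720), 86820) = Add(27921, 86820) = 114741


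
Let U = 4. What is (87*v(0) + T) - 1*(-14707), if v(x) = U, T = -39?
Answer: 15016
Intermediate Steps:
v(x) = 4
(87*v(0) + T) - 1*(-14707) = (87*4 - 39) - 1*(-14707) = (348 - 39) + 14707 = 309 + 14707 = 15016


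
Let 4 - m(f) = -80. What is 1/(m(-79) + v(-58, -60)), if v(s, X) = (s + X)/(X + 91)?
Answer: 31/2486 ≈ 0.012470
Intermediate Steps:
v(s, X) = (X + s)/(91 + X)
m(f) = 84 (m(f) = 4 - 1*(-80) = 4 + 80 = 84)
1/(m(-79) + v(-58, -60)) = 1/(84 + (-60 - 58)/(91 - 60)) = 1/(84 - 118/31) = 1/(2486/31) = 31/2486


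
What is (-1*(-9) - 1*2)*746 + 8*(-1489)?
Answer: -6690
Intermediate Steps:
(-1*(-9) - 1*2)*746 + 8*(-1489) = (9 - 2)*746 - 11912 = 7*746 - 11912 = 5222 - 11912 = -6690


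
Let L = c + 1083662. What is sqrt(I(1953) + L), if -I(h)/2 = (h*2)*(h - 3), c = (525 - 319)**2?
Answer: 3*I*sqrt(1567478) ≈ 3756.0*I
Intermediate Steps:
c = 42436 (c = 206**2 = 42436)
L = 1126098 (L = 42436 + 1083662 = 1126098)
I(h) = -4*h*(-3 + h) (I(h) = -2*h*2*(h - 3) = -2*2*h*(-3 + h) = -4*h*(-3 + h))
sqrt(I(1953) + L) = sqrt(4*1953*(3 - 1*1953) + 1126098) = sqrt(4*1953*(3 - 1953) + 1126098) = sqrt(4*1953*(-1950) + 1126098) = sqrt(-15233400 + 1126098) = sqrt(-14107302) = 3*I*sqrt(1567478)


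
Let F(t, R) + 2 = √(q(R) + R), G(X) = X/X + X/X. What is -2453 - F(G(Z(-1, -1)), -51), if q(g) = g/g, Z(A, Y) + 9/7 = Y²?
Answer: -2451 - 5*I*√2 ≈ -2451.0 - 7.0711*I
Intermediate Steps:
Z(A, Y) = -9/7 + Y²
q(g) = 1
G(X) = 2 (G(X) = 1 + 1 = 2)
F(t, R) = -2 + √(1 + R)
-2453 - F(G(Z(-1, -1)), -51) = -2453 - (-2 + √(1 - 51)) = -2453 - (-2 + √(-50)) = -2453 - (-2 + 5*I*√2) = -2453 + (2 - 5*I*√2) = -2451 - 5*I*√2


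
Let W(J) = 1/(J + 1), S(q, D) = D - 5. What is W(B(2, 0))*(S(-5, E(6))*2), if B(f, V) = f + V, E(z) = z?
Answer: ⅔ ≈ 0.66667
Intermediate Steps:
S(q, D) = -5 + D
B(f, V) = V + f
W(J) = 1/(1 + J)
W(B(2, 0))*(S(-5, E(6))*2) = ((-5 + 6)*2)/(1 + (0 + 2)) = (1*2)/(1 + 2) = 2/3 = (⅓)*2 = ⅔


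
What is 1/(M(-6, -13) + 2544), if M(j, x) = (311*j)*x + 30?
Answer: 1/26832 ≈ 3.7269e-5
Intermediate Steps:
M(j, x) = 30 + 311*j*x (M(j, x) = 311*j*x + 30 = 30 + 311*j*x)
1/(M(-6, -13) + 2544) = 1/((30 + 311*(-6)*(-13)) + 2544) = 1/((30 + 24258) + 2544) = 1/(24288 + 2544) = 1/26832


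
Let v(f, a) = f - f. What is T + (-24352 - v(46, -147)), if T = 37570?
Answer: 13218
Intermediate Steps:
v(f, a) = 0
T + (-24352 - v(46, -147)) = 37570 + (-24352 - 1*0) = 37570 + (-24352 + 0) = 37570 - 24352 = 13218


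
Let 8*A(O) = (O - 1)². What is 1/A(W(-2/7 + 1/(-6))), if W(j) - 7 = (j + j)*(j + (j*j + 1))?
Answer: 10978063488/38829096601 ≈ 0.28273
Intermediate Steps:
W(j) = 7 + 2*j*(1 + j + j²) (W(j) = 7 + (j + j)*(j + (j*j + 1)) = 7 + (2*j)*(j + (j² + 1)) = 7 + (2*j)*(j + (1 + j²)) = 7 + (2*j)*(1 + j + j²) = 7 + 2*j*(1 + j + j²))
A(O) = (-1 + O)²/8 (A(O) = (O - 1)²/8 = (-1 + O)²/8)
1/A(W(-2/7 + 1/(-6))) = 1/((-1 + (7 + 2*(-2/7 + 1/(-6)) + 2*(-2/7 + 1/(-6))² + 2*(-2/7 + 1/(-6))³))²/8) = 1/((-1 + (7 + 2*(-2*⅐ + 1*(-⅙)) + 2*(-2*⅐ + 1*(-⅙))² + 2*(-2*⅐ + 1*(-⅙))³))²/8) = 1/((-1 + (7 + 2*(-2/7 - ⅙) + 2*(-2/7 - ⅙)² + 2*(-2/7 - ⅙)³))²/8) = 1/((-1 + (7 + 2*(-19/42) + 2*(-19/42)² + 2*(-19/42)³))²/8) = 1/((-1 + (7 - 19/21 + 2*(361/1764) + 2*(-6859/74088)))²/8) = 1/((-1 + (7 - 19/21 + 361/882 - 6859/37044))²/8) = 1/((-1 + 234095/37044)²/8) = 1/((197051/37044)²/8) = 1/((⅛)*(38829096601/1372257936)) = 1/(38829096601/10978063488) = 10978063488/38829096601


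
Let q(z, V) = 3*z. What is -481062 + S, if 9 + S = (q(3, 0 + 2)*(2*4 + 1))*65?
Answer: -475806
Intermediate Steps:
S = 5256 (S = -9 + ((3*3)*(2*4 + 1))*65 = -9 + (9*(8 + 1))*65 = -9 + (9*9)*65 = -9 + 81*65 = -9 + 5265 = 5256)
-481062 + S = -481062 + 5256 = -475806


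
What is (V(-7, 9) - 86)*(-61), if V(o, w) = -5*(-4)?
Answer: 4026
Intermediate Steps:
V(o, w) = 20
(V(-7, 9) - 86)*(-61) = (20 - 86)*(-61) = -66*(-61) = 4026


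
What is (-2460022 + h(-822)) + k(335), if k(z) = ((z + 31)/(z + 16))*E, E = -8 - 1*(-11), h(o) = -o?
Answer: -95908678/39 ≈ -2.4592e+6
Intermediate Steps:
E = 3 (E = -8 + 11 = 3)
k(z) = 3*(31 + z)/(16 + z) (k(z) = ((z + 31)/(z + 16))*3 = ((31 + z)/(16 + z))*3 = 3*(31 + z)/(16 + z))
(-2460022 + h(-822)) + k(335) = (-2460022 - 1*(-822)) + 3*(31 + 335)/(16 + 335) = (-2460022 + 822) + 3*366/351 = -2459200 + 3*(1/351)*366 = -2459200 + 122/39 = -95908678/39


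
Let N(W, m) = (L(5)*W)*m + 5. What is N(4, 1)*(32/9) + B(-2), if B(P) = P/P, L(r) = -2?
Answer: -29/3 ≈ -9.6667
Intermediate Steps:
N(W, m) = 5 - 2*W*m (N(W, m) = (-2*W)*m + 5 = -2*W*m + 5 = 5 - 2*W*m)
B(P) = 1
N(4, 1)*(32/9) + B(-2) = (5 - 2*4*1)*(32/9) + 1 = (5 - 8)*(32*(1/9)) + 1 = -3*32/9 + 1 = -32/3 + 1 = -29/3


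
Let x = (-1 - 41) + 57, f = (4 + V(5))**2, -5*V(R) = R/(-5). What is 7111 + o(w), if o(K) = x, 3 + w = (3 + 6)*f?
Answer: 7126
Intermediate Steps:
V(R) = R/25 (V(R) = -R/(5*(-5)) = -R*(-1)/(5*5) = -(-1)*R/25 = R/25)
f = 441/25 (f = (4 + (1/25)*5)**2 = (4 + 1/5)**2 = (21/5)**2 = 441/25 ≈ 17.640)
w = 3894/25 (w = -3 + (3 + 6)*(441/25) = -3 + 9*(441/25) = -3 + 3969/25 = 3894/25 ≈ 155.76)
x = 15 (x = -42 + 57 = 15)
o(K) = 15
7111 + o(w) = 7111 + 15 = 7126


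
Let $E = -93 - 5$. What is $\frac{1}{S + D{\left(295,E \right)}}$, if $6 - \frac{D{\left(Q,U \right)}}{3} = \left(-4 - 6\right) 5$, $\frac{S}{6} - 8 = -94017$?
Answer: $- \frac{1}{563886} \approx -1.7734 \cdot 10^{-6}$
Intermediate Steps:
$E = -98$
$S = -564054$ ($S = 48 + 6 \left(-94017\right) = 48 - 564102 = -564054$)
$D{\left(Q,U \right)} = 168$ ($D{\left(Q,U \right)} = 18 - 3 \left(-4 - 6\right) 5 = 18 - 3 \left(\left(-10\right) 5\right) = 18 - -150 = 18 + 150 = 168$)
$\frac{1}{S + D{\left(295,E \right)}} = \frac{1}{-564054 + 168} = \frac{1}{-563886} = - \frac{1}{563886}$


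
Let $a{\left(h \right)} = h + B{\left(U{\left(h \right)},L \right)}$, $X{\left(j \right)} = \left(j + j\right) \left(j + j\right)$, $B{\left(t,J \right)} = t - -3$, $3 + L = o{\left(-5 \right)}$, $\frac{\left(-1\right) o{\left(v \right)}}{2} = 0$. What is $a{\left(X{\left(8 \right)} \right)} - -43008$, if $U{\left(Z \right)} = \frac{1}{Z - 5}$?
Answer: $\frac{10860018}{251} \approx 43267.0$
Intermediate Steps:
$o{\left(v \right)} = 0$ ($o{\left(v \right)} = \left(-2\right) 0 = 0$)
$U{\left(Z \right)} = \frac{1}{-5 + Z}$
$L = -3$ ($L = -3 + 0 = -3$)
$B{\left(t,J \right)} = 3 + t$ ($B{\left(t,J \right)} = t + 3 = 3 + t$)
$X{\left(j \right)} = 4 j^{2}$ ($X{\left(j \right)} = 2 j 2 j = 4 j^{2}$)
$a{\left(h \right)} = 3 + h + \frac{1}{-5 + h}$ ($a{\left(h \right)} = h + \left(3 + \frac{1}{-5 + h}\right) = 3 + h + \frac{1}{-5 + h}$)
$a{\left(X{\left(8 \right)} \right)} - -43008 = \frac{1 + \left(-5 + 4 \cdot 8^{2}\right) \left(3 + 4 \cdot 8^{2}\right)}{-5 + 4 \cdot 8^{2}} - -43008 = \frac{1 + \left(-5 + 4 \cdot 64\right) \left(3 + 4 \cdot 64\right)}{-5 + 4 \cdot 64} + 43008 = \frac{1 + \left(-5 + 256\right) \left(3 + 256\right)}{-5 + 256} + 43008 = \frac{1 + 251 \cdot 259}{251} + 43008 = \frac{1 + 65009}{251} + 43008 = \frac{1}{251} \cdot 65010 + 43008 = \frac{65010}{251} + 43008 = \frac{10860018}{251}$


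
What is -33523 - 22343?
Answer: -55866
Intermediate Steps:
-33523 - 22343 = -55866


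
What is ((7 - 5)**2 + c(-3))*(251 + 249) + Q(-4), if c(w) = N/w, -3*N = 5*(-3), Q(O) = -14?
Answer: 3458/3 ≈ 1152.7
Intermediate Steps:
N = 5 (N = -5*(-3)/3 = -1/3*(-15) = 5)
c(w) = 5/w
((7 - 5)**2 + c(-3))*(251 + 249) + Q(-4) = ((7 - 5)**2 + 5/(-3))*(251 + 249) - 14 = (2**2 + 5*(-1/3))*500 - 14 = (4 - 5/3)*500 - 14 = (7/3)*500 - 14 = 3500/3 - 14 = 3458/3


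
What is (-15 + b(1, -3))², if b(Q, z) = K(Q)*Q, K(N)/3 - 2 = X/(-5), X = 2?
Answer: 2601/25 ≈ 104.04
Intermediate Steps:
K(N) = 24/5 (K(N) = 6 + 3*(2/(-5)) = 6 + 3*(2*(-⅕)) = 6 + 3*(-⅖) = 6 - 6/5 = 24/5)
b(Q, z) = 24*Q/5
(-15 + b(1, -3))² = (-15 + (24/5)*1)² = (-15 + 24/5)² = (-51/5)² = 2601/25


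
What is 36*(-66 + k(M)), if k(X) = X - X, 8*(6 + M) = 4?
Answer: -2376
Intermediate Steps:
M = -11/2 (M = -6 + (⅛)*4 = -6 + ½ = -11/2 ≈ -5.5000)
k(X) = 0
36*(-66 + k(M)) = 36*(-66 + 0) = 36*(-66) = -2376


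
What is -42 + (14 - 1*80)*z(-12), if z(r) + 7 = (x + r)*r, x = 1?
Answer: -8292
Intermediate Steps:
z(r) = -7 + r*(1 + r) (z(r) = -7 + (1 + r)*r = -7 + r*(1 + r))
-42 + (14 - 1*80)*z(-12) = -42 + (14 - 1*80)*(-7 - 12 + (-12)²) = -42 + (14 - 80)*(-7 - 12 + 144) = -42 - 66*125 = -42 - 8250 = -8292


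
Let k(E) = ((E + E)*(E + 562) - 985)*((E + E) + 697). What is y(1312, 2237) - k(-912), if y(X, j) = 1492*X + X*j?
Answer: 723259153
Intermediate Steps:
k(E) = (-985 + 2*E*(562 + E))*(697 + 2*E) (k(E) = ((2*E)*(562 + E) - 985)*(2*E + 697) = (2*E*(562 + E) - 985)*(697 + 2*E) = (-985 + 2*E*(562 + E))*(697 + 2*E))
y(1312, 2237) - k(-912) = 1312*(1492 + 2237) - (-686545 + 4*(-912)**3 + 3642*(-912)**2 + 781458*(-912)) = 1312*3729 - (-686545 + 4*(-758550528) + 3642*831744 - 712689696) = 4892448 - (-686545 - 3034202112 + 3029211648 - 712689696) = 4892448 - 1*(-718366705) = 4892448 + 718366705 = 723259153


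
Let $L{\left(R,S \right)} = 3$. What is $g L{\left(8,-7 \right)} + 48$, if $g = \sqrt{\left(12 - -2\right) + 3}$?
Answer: $48 + 3 \sqrt{17} \approx 60.369$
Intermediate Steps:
$g = \sqrt{17}$ ($g = \sqrt{\left(12 + 2\right) + 3} = \sqrt{14 + 3} = \sqrt{17} \approx 4.1231$)
$g L{\left(8,-7 \right)} + 48 = \sqrt{17} \cdot 3 + 48 = 3 \sqrt{17} + 48 = 48 + 3 \sqrt{17}$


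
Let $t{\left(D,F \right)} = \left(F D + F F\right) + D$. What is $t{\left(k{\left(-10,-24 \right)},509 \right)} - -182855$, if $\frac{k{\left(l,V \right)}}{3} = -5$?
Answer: $434286$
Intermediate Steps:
$k{\left(l,V \right)} = -15$ ($k{\left(l,V \right)} = 3 \left(-5\right) = -15$)
$t{\left(D,F \right)} = D + F^{2} + D F$ ($t{\left(D,F \right)} = \left(D F + F^{2}\right) + D = \left(F^{2} + D F\right) + D = D + F^{2} + D F$)
$t{\left(k{\left(-10,-24 \right)},509 \right)} - -182855 = \left(-15 + 509^{2} - 7635\right) - -182855 = \left(-15 + 259081 - 7635\right) + 182855 = 251431 + 182855 = 434286$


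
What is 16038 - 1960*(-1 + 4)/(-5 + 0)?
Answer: 17214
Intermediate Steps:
16038 - 1960*(-1 + 4)/(-5 + 0) = 16038 - 5880/(-5) = 16038 - 5880*(-1)/5 = 16038 - 1960*(-3/5) = 16038 + 1176 = 17214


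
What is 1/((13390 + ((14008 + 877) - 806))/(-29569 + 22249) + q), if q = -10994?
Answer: -7320/80503549 ≈ -9.0928e-5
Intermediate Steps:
1/((13390 + ((14008 + 877) - 806))/(-29569 + 22249) + q) = 1/((13390 + ((14008 + 877) - 806))/(-29569 + 22249) - 10994) = 1/((13390 + (14885 - 806))/(-7320) - 10994) = 1/((13390 + 14079)*(-1/7320) - 10994) = 1/(27469*(-1/7320) - 10994) = 1/(-27469/7320 - 10994) = 1/(-80503549/7320) = -7320/80503549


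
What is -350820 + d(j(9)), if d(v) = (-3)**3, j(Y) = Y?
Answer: -350847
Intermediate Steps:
d(v) = -27
-350820 + d(j(9)) = -350820 - 27 = -350847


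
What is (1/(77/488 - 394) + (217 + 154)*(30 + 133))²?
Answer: 135085010840624416009/36938918025 ≈ 3.6570e+9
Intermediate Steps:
(1/(77/488 - 394) + (217 + 154)*(30 + 133))² = (1/(77*(1/488) - 394) + 371*163)² = (1/(77/488 - 394) + 60473)² = (1/(-192195/488) + 60473)² = (-488/192195 + 60473)² = (11622607747/192195)² = 135085010840624416009/36938918025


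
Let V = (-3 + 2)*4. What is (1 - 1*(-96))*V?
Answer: -388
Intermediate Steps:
V = -4 (V = -1*4 = -4)
(1 - 1*(-96))*V = (1 - 1*(-96))*(-4) = (1 + 96)*(-4) = 97*(-4) = -388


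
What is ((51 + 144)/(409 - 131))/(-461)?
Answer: -195/128158 ≈ -0.0015216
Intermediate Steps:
((51 + 144)/(409 - 131))/(-461) = (195/278)*(-1/461) = -195/128158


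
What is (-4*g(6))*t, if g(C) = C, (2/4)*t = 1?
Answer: -48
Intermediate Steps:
t = 2 (t = 2*1 = 2)
(-4*g(6))*t = -4*6*2 = -24*2 = -48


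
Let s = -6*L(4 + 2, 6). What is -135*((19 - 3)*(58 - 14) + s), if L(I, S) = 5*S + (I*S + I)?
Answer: -36720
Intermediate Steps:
L(I, S) = I + 5*S + I*S (L(I, S) = 5*S + (I + I*S) = I + 5*S + I*S)
s = -432 (s = -6*((4 + 2) + 5*6 + (4 + 2)*6) = -6*(6 + 30 + 6*6) = -6*(6 + 30 + 36) = -6*72 = -432)
-135*((19 - 3)*(58 - 14) + s) = -135*((19 - 3)*(58 - 14) - 432) = -135*(16*44 - 432) = -135*(704 - 432) = -135*272 = -36720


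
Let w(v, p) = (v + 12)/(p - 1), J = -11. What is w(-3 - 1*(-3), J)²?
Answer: 1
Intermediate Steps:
w(v, p) = (12 + v)/(-1 + p)
w(-3 - 1*(-3), J)² = ((12 + (-3 - 1*(-3)))/(-1 - 11))² = ((12 + (-3 + 3))/(-12))² = (-(12 + 0)/12)² = (-1/12*12)² = (-1)² = 1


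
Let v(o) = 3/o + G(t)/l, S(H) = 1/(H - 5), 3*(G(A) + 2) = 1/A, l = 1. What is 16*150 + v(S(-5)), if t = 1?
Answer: 7105/3 ≈ 2368.3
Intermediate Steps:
G(A) = -2 + 1/(3*A) (G(A) = -2 + (1/A)/3 = -2 + 1/(3*A))
S(H) = 1/(-5 + H)
v(o) = -5/3 + 3/o (v(o) = 3/o + (-2 + (⅓)/1)/1 = 3/o + (-2 + (⅓)*1)*1 = 3/o + (-2 + ⅓)*1 = 3/o - 5/3*1 = 3/o - 5/3 = -5/3 + 3/o)
16*150 + v(S(-5)) = 16*150 + (-5/3 + 3/(1/(-5 - 5))) = 2400 + (-5/3 + 3/(1/(-10))) = 2400 + (-5/3 + 3/(-⅒)) = 2400 + (-5/3 + 3*(-10)) = 2400 + (-5/3 - 30) = 2400 - 95/3 = 7105/3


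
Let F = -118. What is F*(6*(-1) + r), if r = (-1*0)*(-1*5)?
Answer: 708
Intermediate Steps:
r = 0 (r = 0*(-5) = 0)
F*(6*(-1) + r) = -118*(6*(-1) + 0) = -118*(-6 + 0) = -118*(-6) = 708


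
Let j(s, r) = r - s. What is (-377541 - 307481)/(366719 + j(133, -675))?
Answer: -52694/28147 ≈ -1.8721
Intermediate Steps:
(-377541 - 307481)/(366719 + j(133, -675)) = (-377541 - 307481)/(366719 + (-675 - 1*133)) = -685022/(366719 + (-675 - 133)) = -685022/(366719 - 808) = -685022/365911 = -685022*1/365911 = -52694/28147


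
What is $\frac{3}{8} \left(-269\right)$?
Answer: $- \frac{807}{8} \approx -100.88$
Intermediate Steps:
$\frac{3}{8} \left(-269\right) = - \frac{807}{8}$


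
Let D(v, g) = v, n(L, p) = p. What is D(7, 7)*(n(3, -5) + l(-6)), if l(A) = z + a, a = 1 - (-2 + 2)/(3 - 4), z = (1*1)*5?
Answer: 7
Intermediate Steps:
z = 5 (z = 1*5 = 5)
a = 1 (a = 1 - 0/(-1) = 1 - 0*(-1) = 1 - 1*0 = 1 + 0 = 1)
l(A) = 6 (l(A) = 5 + 1 = 6)
D(7, 7)*(n(3, -5) + l(-6)) = 7*(-5 + 6) = 7*1 = 7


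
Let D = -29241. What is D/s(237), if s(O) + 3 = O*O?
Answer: -9747/18722 ≈ -0.52062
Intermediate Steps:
s(O) = -3 + O² (s(O) = -3 + O*O = -3 + O²)
D/s(237) = -29241/(-3 + 237²) = -29241/(-3 + 56169) = -29241/56166 = -29241*1/56166 = -9747/18722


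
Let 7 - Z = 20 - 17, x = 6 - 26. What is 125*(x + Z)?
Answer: -2000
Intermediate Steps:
x = -20
Z = 4 (Z = 7 - (20 - 17) = 7 - 1*3 = 7 - 3 = 4)
125*(x + Z) = 125*(-20 + 4) = 125*(-16) = -2000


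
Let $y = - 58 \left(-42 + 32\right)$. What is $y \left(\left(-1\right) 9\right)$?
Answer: $-5220$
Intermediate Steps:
$y = 580$ ($y = \left(-58\right) \left(-10\right) = 580$)
$y \left(\left(-1\right) 9\right) = 580 \left(\left(-1\right) 9\right) = 580 \left(-9\right) = -5220$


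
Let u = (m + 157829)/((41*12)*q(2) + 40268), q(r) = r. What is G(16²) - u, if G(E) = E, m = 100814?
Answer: 10301869/41252 ≈ 249.73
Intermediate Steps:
u = 258643/41252 (u = (100814 + 157829)/((41*12)*2 + 40268) = 258643/(492*2 + 40268) = 258643/(984 + 40268) = 258643/41252 ≈ 6.2698)
G(16²) - u = 16² - 1*258643/41252 = 256 - 258643/41252 = 10301869/41252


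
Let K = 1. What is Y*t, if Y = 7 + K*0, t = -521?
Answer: -3647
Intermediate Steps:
Y = 7 (Y = 7 + 1*0 = 7 + 0 = 7)
Y*t = 7*(-521) = -3647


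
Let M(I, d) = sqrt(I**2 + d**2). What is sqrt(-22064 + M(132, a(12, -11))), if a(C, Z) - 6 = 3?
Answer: sqrt(-22064 + 3*sqrt(1945)) ≈ 148.09*I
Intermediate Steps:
a(C, Z) = 9 (a(C, Z) = 6 + 3 = 9)
sqrt(-22064 + M(132, a(12, -11))) = sqrt(-22064 + sqrt(132**2 + 9**2)) = sqrt(-22064 + sqrt(17424 + 81)) = sqrt(-22064 + sqrt(17505)) = sqrt(-22064 + 3*sqrt(1945))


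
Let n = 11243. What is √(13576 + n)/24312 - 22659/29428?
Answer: -3237/4204 + √24819/24312 ≈ -0.76350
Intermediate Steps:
√(13576 + n)/24312 - 22659/29428 = √(13576 + 11243)/24312 - 22659/29428 = √24819*(1/24312) - 22659*1/29428 = √24819/24312 - 3237/4204 = -3237/4204 + √24819/24312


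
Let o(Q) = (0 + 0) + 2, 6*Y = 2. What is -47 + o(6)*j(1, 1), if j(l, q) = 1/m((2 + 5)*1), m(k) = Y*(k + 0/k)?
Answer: -323/7 ≈ -46.143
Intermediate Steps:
Y = ⅓ (Y = (⅙)*2 = ⅓ ≈ 0.33333)
o(Q) = 2 (o(Q) = 0 + 2 = 2)
m(k) = k/3 (m(k) = (k + 0/k)/3 = (k + 0)/3 = k/3)
j(l, q) = 3/7 (j(l, q) = 1/(((2 + 5)*1)/3) = 1/((7*1)/3) = 1/((⅓)*7) = 1/(7/3) = 3/7)
-47 + o(6)*j(1, 1) = -47 + 2*(3/7) = -47 + 6/7 = -323/7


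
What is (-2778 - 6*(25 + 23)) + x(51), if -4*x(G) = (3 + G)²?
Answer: -3795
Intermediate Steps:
x(G) = -(3 + G)²/4
(-2778 - 6*(25 + 23)) + x(51) = (-2778 - 6*(25 + 23)) - (3 + 51)²/4 = (-2778 - 6*48) - ¼*54² = (-2778 - 288) - ¼*2916 = -3066 - 729 = -3795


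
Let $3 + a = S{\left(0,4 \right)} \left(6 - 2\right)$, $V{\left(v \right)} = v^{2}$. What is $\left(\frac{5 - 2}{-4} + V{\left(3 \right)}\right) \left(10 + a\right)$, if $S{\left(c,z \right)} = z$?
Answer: $\frac{759}{4} \approx 189.75$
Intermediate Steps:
$a = 13$ ($a = -3 + 4 \left(6 - 2\right) = -3 + 4 \cdot 4 = -3 + 16 = 13$)
$\left(\frac{5 - 2}{-4} + V{\left(3 \right)}\right) \left(10 + a\right) = \left(\frac{5 - 2}{-4} + 3^{2}\right) \left(10 + 13\right) = \left(3 \left(- \frac{1}{4}\right) + 9\right) 23 = \left(- \frac{3}{4} + 9\right) 23 = \frac{33}{4} \cdot 23 = \frac{759}{4}$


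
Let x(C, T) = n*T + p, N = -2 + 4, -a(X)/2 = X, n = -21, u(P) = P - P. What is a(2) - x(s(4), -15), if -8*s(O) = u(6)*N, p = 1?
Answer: -320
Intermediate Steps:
u(P) = 0
a(X) = -2*X
N = 2
s(O) = 0 (s(O) = -0*2 = -⅛*0 = 0)
x(C, T) = 1 - 21*T (x(C, T) = -21*T + 1 = 1 - 21*T)
a(2) - x(s(4), -15) = -2*2 - (1 - 21*(-15)) = -4 - (1 + 315) = -4 - 1*316 = -4 - 316 = -320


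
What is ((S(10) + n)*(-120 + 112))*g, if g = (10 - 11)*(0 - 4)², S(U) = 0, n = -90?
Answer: -11520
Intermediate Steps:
g = -16 (g = -1*(-4)² = -1*16 = -16)
((S(10) + n)*(-120 + 112))*g = ((0 - 90)*(-120 + 112))*(-16) = -90*(-8)*(-16) = 720*(-16) = -11520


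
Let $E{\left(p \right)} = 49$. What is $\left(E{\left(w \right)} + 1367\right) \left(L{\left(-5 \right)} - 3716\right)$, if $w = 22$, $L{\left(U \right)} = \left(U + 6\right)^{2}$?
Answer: $-5260440$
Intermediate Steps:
$L{\left(U \right)} = \left(6 + U\right)^{2}$
$\left(E{\left(w \right)} + 1367\right) \left(L{\left(-5 \right)} - 3716\right) = \left(49 + 1367\right) \left(\left(6 - 5\right)^{2} - 3716\right) = 1416 \left(1^{2} - 3716\right) = 1416 \left(1 - 3716\right) = 1416 \left(-3715\right) = -5260440$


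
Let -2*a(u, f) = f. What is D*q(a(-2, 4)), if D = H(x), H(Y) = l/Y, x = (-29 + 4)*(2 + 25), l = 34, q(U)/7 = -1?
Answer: 238/675 ≈ 0.35259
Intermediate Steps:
a(u, f) = -f/2
q(U) = -7 (q(U) = 7*(-1) = -7)
x = -675 (x = -25*27 = -675)
H(Y) = 34/Y
D = -34/675 (D = 34/(-675) = 34*(-1/675) = -34/675 ≈ -0.050370)
D*q(a(-2, 4)) = -34/675*(-7) = 238/675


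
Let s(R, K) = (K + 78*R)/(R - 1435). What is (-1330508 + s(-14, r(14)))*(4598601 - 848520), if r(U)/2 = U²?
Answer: -14968532878544/3 ≈ -4.9895e+12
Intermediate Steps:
r(U) = 2*U²
s(R, K) = (K + 78*R)/(-1435 + R)
(-1330508 + s(-14, r(14)))*(4598601 - 848520) = (-1330508 + (2*14² + 78*(-14))/(-1435 - 14))*(4598601 - 848520) = (-1330508 + (2*196 - 1092)/(-1449))*3750081 = (-1330508 - (392 - 1092)/1449)*3750081 = (-1330508 - 1/1449*(-700))*3750081 = (-1330508 + 100/207)*3750081 = -275415056/207*3750081 = -14968532878544/3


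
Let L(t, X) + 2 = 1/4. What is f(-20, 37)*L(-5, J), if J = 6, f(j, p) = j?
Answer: 35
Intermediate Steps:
L(t, X) = -7/4 (L(t, X) = -2 + 1/4 = -7/4)
f(-20, 37)*L(-5, J) = -20*(-7/4) = 35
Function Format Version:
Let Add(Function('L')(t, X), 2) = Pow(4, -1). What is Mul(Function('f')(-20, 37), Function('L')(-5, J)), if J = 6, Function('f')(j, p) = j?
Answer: 35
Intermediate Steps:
Function('L')(t, X) = Rational(-7, 4) (Function('L')(t, X) = Add(-2, Pow(4, -1)) = Add(-2, Rational(1, 4)) = Rational(-7, 4))
Mul(Function('f')(-20, 37), Function('L')(-5, J)) = Mul(-20, Rational(-7, 4)) = 35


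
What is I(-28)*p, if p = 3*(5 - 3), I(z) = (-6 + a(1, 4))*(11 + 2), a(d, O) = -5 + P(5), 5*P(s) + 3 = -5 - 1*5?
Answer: -5304/5 ≈ -1060.8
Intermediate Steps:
P(s) = -13/5 (P(s) = -3/5 + (-5 - 1*5)/5 = -3/5 + (-5 - 5)/5 = -3/5 + (1/5)*(-10) = -3/5 - 2 = -13/5)
a(d, O) = -38/5 (a(d, O) = -5 - 13/5 = -38/5)
I(z) = -884/5 (I(z) = (-6 - 38/5)*(11 + 2) = -68/5*13 = -884/5)
p = 6 (p = 3*2 = 6)
I(-28)*p = -884/5*6 = -5304/5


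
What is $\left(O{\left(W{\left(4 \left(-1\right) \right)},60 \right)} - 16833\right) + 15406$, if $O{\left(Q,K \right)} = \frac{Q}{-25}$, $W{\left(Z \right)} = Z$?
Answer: $- \frac{35671}{25} \approx -1426.8$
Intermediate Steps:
$O{\left(Q,K \right)} = - \frac{Q}{25}$ ($O{\left(Q,K \right)} = Q \left(- \frac{1}{25}\right) = - \frac{Q}{25}$)
$\left(O{\left(W{\left(4 \left(-1\right) \right)},60 \right)} - 16833\right) + 15406 = \left(- \frac{4 \left(-1\right)}{25} - 16833\right) + 15406 = \left(\left(- \frac{1}{25}\right) \left(-4\right) - 16833\right) + 15406 = \left(\frac{4}{25} - 16833\right) + 15406 = - \frac{420821}{25} + 15406 = - \frac{35671}{25}$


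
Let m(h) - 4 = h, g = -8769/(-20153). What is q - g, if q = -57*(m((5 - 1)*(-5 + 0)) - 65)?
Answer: 93037632/20153 ≈ 4616.6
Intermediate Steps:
g = 8769/20153 (g = -8769*(-1/20153) = 8769/20153 ≈ 0.43512)
m(h) = 4 + h
q = 4617 (q = -57*((4 + (5 - 1)*(-5 + 0)) - 65) = -57*((4 + 4*(-5)) - 65) = -57*((4 - 20) - 65) = -57*(-16 - 65) = -57*(-81) = 4617)
q - g = 4617 - 1*8769/20153 = 4617 - 8769/20153 = 93037632/20153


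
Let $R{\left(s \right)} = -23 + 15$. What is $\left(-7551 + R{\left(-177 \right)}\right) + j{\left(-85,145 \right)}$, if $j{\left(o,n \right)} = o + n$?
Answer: $-7499$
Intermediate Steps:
$j{\left(o,n \right)} = n + o$
$R{\left(s \right)} = -8$
$\left(-7551 + R{\left(-177 \right)}\right) + j{\left(-85,145 \right)} = \left(-7551 - 8\right) + \left(145 - 85\right) = -7559 + 60 = -7499$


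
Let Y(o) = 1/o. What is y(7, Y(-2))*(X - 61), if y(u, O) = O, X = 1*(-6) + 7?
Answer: 30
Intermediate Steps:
X = 1 (X = -6 + 7 = 1)
Y(o) = 1/o
y(7, Y(-2))*(X - 61) = (1 - 61)/(-2) = -1/2*(-60) = 30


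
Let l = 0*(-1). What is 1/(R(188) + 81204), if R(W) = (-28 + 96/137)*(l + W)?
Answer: 137/10421828 ≈ 1.3145e-5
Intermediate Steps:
l = 0
R(W) = -3740*W/137 (R(W) = (-28 + 96/137)*(0 + W) = (-28 + 96*(1/137))*W = (-28 + 96/137)*W = -3740*W/137)
1/(R(188) + 81204) = 1/(-3740/137*188 + 81204) = 1/(-703120/137 + 81204) = 1/(10421828/137) = 137/10421828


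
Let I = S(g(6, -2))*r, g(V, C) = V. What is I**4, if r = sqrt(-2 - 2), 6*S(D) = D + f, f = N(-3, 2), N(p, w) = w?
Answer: 4096/81 ≈ 50.568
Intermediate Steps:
f = 2
S(D) = 1/3 + D/6 (S(D) = (D + 2)/6 = (2 + D)/6 = 1/3 + D/6)
r = 2*I (r = sqrt(-4) = 2*I ≈ 2.0*I)
I = 8*I/3 (I = (1/3 + (1/6)*6)*(2*I) = (1/3 + 1)*(2*I) = 4*(2*I)/3 = 8*I/3 ≈ 2.6667*I)
I**4 = (8*I/3)**4 = 4096/81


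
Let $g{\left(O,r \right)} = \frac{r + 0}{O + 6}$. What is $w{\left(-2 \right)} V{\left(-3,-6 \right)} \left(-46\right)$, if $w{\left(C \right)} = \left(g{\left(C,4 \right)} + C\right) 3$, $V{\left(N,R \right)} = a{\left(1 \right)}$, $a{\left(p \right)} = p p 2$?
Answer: $276$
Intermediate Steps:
$g{\left(O,r \right)} = \frac{r}{6 + O}$
$a{\left(p \right)} = 2 p^{2}$ ($a{\left(p \right)} = p^{2} \cdot 2 = 2 p^{2}$)
$V{\left(N,R \right)} = 2$ ($V{\left(N,R \right)} = 2 \cdot 1^{2} = 2 \cdot 1 = 2$)
$w{\left(C \right)} = 3 C + \frac{12}{6 + C}$ ($w{\left(C \right)} = \left(\frac{4}{6 + C} + C\right) 3 = \left(C + \frac{4}{6 + C}\right) 3 = 3 C + \frac{12}{6 + C}$)
$w{\left(-2 \right)} V{\left(-3,-6 \right)} \left(-46\right) = \frac{3 \left(4 - 2 \left(6 - 2\right)\right)}{6 - 2} \cdot 2 \left(-46\right) = \frac{3 \left(4 - 8\right)}{4} \cdot 2 \left(-46\right) = 3 \cdot \frac{1}{4} \left(4 - 8\right) 2 \left(-46\right) = 3 \cdot \frac{1}{4} \left(-4\right) 2 \left(-46\right) = \left(-3\right) 2 \left(-46\right) = \left(-6\right) \left(-46\right) = 276$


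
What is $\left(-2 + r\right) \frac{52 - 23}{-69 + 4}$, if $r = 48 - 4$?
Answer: $- \frac{1218}{65} \approx -18.738$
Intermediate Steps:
$r = 44$
$\left(-2 + r\right) \frac{52 - 23}{-69 + 4} = \left(-2 + 44\right) \frac{52 - 23}{-69 + 4} = 42 \frac{29}{-65} = 42 \cdot 29 \left(- \frac{1}{65}\right) = 42 \left(- \frac{29}{65}\right) = - \frac{1218}{65}$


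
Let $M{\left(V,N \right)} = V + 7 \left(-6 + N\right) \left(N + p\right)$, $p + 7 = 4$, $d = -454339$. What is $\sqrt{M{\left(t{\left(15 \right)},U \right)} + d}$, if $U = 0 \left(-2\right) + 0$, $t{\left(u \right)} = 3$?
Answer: $i \sqrt{454210} \approx 673.95 i$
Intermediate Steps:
$p = -3$ ($p = -7 + 4 = -3$)
$U = 0$ ($U = 0 + 0 = 0$)
$M{\left(V,N \right)} = V + 7 \left(-6 + N\right) \left(-3 + N\right)$ ($M{\left(V,N \right)} = V + 7 \left(-6 + N\right) \left(N - 3\right) = V + 7 \left(-6 + N\right) \left(-3 + N\right)$)
$\sqrt{M{\left(t{\left(15 \right)},U \right)} + d} = \sqrt{\left(126 + 3 - 0 + 7 \cdot 0^{2}\right) - 454339} = \sqrt{\left(126 + 3 + 0 + 7 \cdot 0\right) - 454339} = \sqrt{\left(126 + 3 + 0 + 0\right) - 454339} = \sqrt{129 - 454339} = \sqrt{-454210} = i \sqrt{454210}$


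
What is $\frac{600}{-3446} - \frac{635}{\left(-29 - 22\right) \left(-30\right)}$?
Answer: $- \frac{310621}{527238} \approx -0.58915$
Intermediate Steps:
$\frac{600}{-3446} - \frac{635}{\left(-29 - 22\right) \left(-30\right)} = 600 \left(- \frac{1}{3446}\right) - \frac{635}{\left(-51\right) \left(-30\right)} = - \frac{300}{1723} - \frac{635}{1530} = - \frac{300}{1723} - \frac{127}{306} = - \frac{310621}{527238}$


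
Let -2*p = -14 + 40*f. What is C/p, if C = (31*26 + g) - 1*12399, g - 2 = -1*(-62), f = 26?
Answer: 427/19 ≈ 22.474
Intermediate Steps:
g = 64 (g = 2 - 1*(-62) = 2 + 62 = 64)
p = -513 (p = -(-14 + 40*26)/2 = -(-14 + 1040)/2 = -½*1026 = -513)
C = -11529 (C = (31*26 + 64) - 1*12399 = (806 + 64) - 12399 = 870 - 12399 = -11529)
C/p = -11529/(-513) = -11529*(-1/513) = 427/19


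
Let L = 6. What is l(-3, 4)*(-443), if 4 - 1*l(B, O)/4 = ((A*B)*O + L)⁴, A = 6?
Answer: 33623225104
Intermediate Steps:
l(B, O) = 16 - 4*(6 + 6*B*O)⁴ (l(B, O) = 16 - 4*((6*B)*O + 6)⁴ = 16 - 4*(6*B*O + 6)⁴ = 16 - 4*(6 + 6*B*O)⁴)
l(-3, 4)*(-443) = (16 - 5184*(1 - 3*4)⁴)*(-443) = (16 - 5184*(1 - 12)⁴)*(-443) = (16 - 5184*(-11)⁴)*(-443) = (16 - 5184*14641)*(-443) = (16 - 75898944)*(-443) = -75898928*(-443) = 33623225104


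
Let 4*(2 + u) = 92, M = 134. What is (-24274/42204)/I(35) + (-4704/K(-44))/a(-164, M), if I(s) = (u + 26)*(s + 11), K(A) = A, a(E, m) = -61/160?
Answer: -8584342259767/30612713604 ≈ -280.42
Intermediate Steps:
a(E, m) = -61/160 (a(E, m) = -61*1/160 = -61/160)
u = 21 (u = -2 + (¼)*92 = -2 + 23 = 21)
I(s) = 517 + 47*s (I(s) = (21 + 26)*(s + 11) = 47*(11 + s) = 517 + 47*s)
(-24274/42204)/I(35) + (-4704/K(-44))/a(-164, M) = (-24274/42204)/(517 + 47*35) + (-4704/(-44))/(-61/160) = (-24274*1/42204)/(517 + 1645) - 4704*(-1/44)*(-160/61) = -12137/21102/2162 + (1176/11)*(-160/61) = -12137/21102*1/2162 - 188160/671 = -12137/45622524 - 188160/671 = -8584342259767/30612713604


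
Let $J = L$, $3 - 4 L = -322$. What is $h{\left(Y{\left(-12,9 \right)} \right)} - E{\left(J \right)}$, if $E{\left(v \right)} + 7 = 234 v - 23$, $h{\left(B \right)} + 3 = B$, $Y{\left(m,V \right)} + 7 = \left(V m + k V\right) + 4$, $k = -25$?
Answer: $- \frac{38643}{2} \approx -19322.0$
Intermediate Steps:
$L = \frac{325}{4}$ ($L = \frac{3}{4} - - \frac{161}{2} = \frac{3}{4} + \frac{161}{2} = \frac{325}{4} \approx 81.25$)
$Y{\left(m,V \right)} = -3 - 25 V + V m$ ($Y{\left(m,V \right)} = -7 + \left(\left(V m - 25 V\right) + 4\right) = -7 + \left(\left(- 25 V + V m\right) + 4\right) = -7 + \left(4 - 25 V + V m\right) = -3 - 25 V + V m$)
$J = \frac{325}{4} \approx 81.25$
$h{\left(B \right)} = -3 + B$
$E{\left(v \right)} = -30 + 234 v$ ($E{\left(v \right)} = -7 + \left(234 v - 23\right) = -7 + \left(-23 + 234 v\right) = -30 + 234 v$)
$h{\left(Y{\left(-12,9 \right)} \right)} - E{\left(J \right)} = \left(-3 - 336\right) - \left(-30 + 234 \cdot \frac{325}{4}\right) = \left(-3 - 336\right) - \left(-30 + \frac{38025}{2}\right) = \left(-3 - 336\right) - \frac{37965}{2} = -339 - \frac{37965}{2} = - \frac{38643}{2}$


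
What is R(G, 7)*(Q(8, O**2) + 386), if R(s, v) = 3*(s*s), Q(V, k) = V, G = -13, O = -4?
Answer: 199758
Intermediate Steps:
R(s, v) = 3*s**2
R(G, 7)*(Q(8, O**2) + 386) = (3*(-13)**2)*(8 + 386) = (3*169)*394 = 507*394 = 199758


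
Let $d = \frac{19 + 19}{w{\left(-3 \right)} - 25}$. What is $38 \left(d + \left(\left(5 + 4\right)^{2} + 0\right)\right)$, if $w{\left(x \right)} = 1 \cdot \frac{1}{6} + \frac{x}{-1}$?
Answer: $\frac{394554}{131} \approx 3011.9$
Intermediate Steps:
$w{\left(x \right)} = \frac{1}{6} - x$ ($w{\left(x \right)} = 1 \cdot \frac{1}{6} + x \left(-1\right) = \frac{1}{6} - x$)
$d = - \frac{228}{131}$ ($d = \frac{19 + 19}{\left(\frac{1}{6} - -3\right) - 25} = \frac{38}{\left(\frac{1}{6} + 3\right) - 25} = \frac{38}{\frac{19}{6} - 25} = \frac{38}{- \frac{131}{6}} = 38 \left(- \frac{6}{131}\right) = - \frac{228}{131} \approx -1.7405$)
$38 \left(d + \left(\left(5 + 4\right)^{2} + 0\right)\right) = 38 \left(- \frac{228}{131} + \left(\left(5 + 4\right)^{2} + 0\right)\right) = 38 \left(- \frac{228}{131} + \left(9^{2} + 0\right)\right) = 38 \left(- \frac{228}{131} + \left(81 + 0\right)\right) = 38 \left(- \frac{228}{131} + 81\right) = 38 \cdot \frac{10383}{131} = \frac{394554}{131}$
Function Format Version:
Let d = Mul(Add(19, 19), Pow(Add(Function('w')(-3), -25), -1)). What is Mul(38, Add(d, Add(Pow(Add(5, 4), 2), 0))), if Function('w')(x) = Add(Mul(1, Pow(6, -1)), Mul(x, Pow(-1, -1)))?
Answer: Rational(394554, 131) ≈ 3011.9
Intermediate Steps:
Function('w')(x) = Add(Rational(1, 6), Mul(-1, x)) (Function('w')(x) = Add(Mul(1, Rational(1, 6)), Mul(x, -1)) = Add(Rational(1, 6), Mul(-1, x)))
d = Rational(-228, 131) (d = Mul(Add(19, 19), Pow(Add(Add(Rational(1, 6), Mul(-1, -3)), -25), -1)) = Mul(38, Pow(Add(Add(Rational(1, 6), 3), -25), -1)) = Mul(38, Pow(Add(Rational(19, 6), -25), -1)) = Mul(38, Pow(Rational(-131, 6), -1)) = Mul(38, Rational(-6, 131)) = Rational(-228, 131) ≈ -1.7405)
Mul(38, Add(d, Add(Pow(Add(5, 4), 2), 0))) = Mul(38, Add(Rational(-228, 131), Add(Pow(Add(5, 4), 2), 0))) = Mul(38, Add(Rational(-228, 131), Add(Pow(9, 2), 0))) = Mul(38, Add(Rational(-228, 131), Add(81, 0))) = Mul(38, Add(Rational(-228, 131), 81)) = Mul(38, Rational(10383, 131)) = Rational(394554, 131)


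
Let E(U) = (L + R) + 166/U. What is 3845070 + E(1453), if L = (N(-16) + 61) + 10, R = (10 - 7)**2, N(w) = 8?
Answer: 5587014740/1453 ≈ 3.8452e+6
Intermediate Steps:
R = 9 (R = 3**2 = 9)
L = 79 (L = (8 + 61) + 10 = 69 + 10 = 79)
E(U) = 88 + 166/U (E(U) = (79 + 9) + 166/U = 88 + 166/U)
3845070 + E(1453) = 3845070 + (88 + 166/1453) = 3845070 + 128030/1453 = 5587014740/1453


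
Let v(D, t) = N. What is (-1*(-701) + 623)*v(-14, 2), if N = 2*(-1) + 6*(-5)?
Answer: -42368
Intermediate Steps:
N = -32 (N = -2 - 30 = -32)
v(D, t) = -32
(-1*(-701) + 623)*v(-14, 2) = (-1*(-701) + 623)*(-32) = (701 + 623)*(-32) = 1324*(-32) = -42368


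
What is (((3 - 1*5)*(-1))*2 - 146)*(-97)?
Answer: 13774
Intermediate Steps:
(((3 - 1*5)*(-1))*2 - 146)*(-97) = (((3 - 5)*(-1))*2 - 146)*(-97) = (-2*(-1)*2 - 146)*(-97) = (2*2 - 146)*(-97) = (4 - 146)*(-97) = -142*(-97) = 13774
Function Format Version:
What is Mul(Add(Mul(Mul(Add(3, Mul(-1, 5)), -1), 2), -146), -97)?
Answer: 13774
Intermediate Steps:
Mul(Add(Mul(Mul(Add(3, Mul(-1, 5)), -1), 2), -146), -97) = Mul(Add(Mul(Mul(Add(3, -5), -1), 2), -146), -97) = Mul(Add(Mul(Mul(-2, -1), 2), -146), -97) = Mul(Add(Mul(2, 2), -146), -97) = Mul(Add(4, -146), -97) = Mul(-142, -97) = 13774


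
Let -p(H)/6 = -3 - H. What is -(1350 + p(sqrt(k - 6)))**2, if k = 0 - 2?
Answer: -1871136 - 32832*I*sqrt(2) ≈ -1.8711e+6 - 46431.0*I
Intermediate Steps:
k = -2
p(H) = 18 + 6*H (p(H) = -6*(-3 - H) = 18 + 6*H)
-(1350 + p(sqrt(k - 6)))**2 = -(1350 + (18 + 6*sqrt(-2 - 6)))**2 = -(1350 + (18 + 6*sqrt(-8)))**2 = -(1350 + (18 + 6*(2*I*sqrt(2))))**2 = -(1350 + (18 + 12*I*sqrt(2)))**2 = -(1368 + 12*I*sqrt(2))**2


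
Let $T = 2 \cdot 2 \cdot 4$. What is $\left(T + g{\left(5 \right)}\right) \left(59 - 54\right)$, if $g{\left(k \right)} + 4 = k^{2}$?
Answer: $185$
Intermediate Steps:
$g{\left(k \right)} = -4 + k^{2}$
$T = 16$ ($T = 4 \cdot 4 = 16$)
$\left(T + g{\left(5 \right)}\right) \left(59 - 54\right) = \left(16 - \left(4 - 5^{2}\right)\right) \left(59 - 54\right) = \left(16 + \left(-4 + 25\right)\right) 5 = \left(16 + 21\right) 5 = 37 \cdot 5 = 185$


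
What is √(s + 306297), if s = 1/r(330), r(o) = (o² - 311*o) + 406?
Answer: √3412835912137/3338 ≈ 553.44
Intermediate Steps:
r(o) = 406 + o² - 311*o
s = 1/6676 (s = 1/(406 + 330² - 311*330) = 1/(406 + 108900 - 102630) = 1/6676 ≈ 0.00014979)
√(s + 306297) = √(1/6676 + 306297) = √(2044838773/6676) = √3412835912137/3338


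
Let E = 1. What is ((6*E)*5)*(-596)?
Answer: -17880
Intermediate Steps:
((6*E)*5)*(-596) = ((6*1)*5)*(-596) = (6*5)*(-596) = 30*(-596) = -17880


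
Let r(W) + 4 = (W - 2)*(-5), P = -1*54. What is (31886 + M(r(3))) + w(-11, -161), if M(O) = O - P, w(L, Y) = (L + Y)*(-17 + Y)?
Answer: 62547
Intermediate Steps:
P = -54
r(W) = 6 - 5*W (r(W) = -4 + (W - 2)*(-5) = -4 + (-2 + W)*(-5) = -4 + (10 - 5*W) = 6 - 5*W)
w(L, Y) = (-17 + Y)*(L + Y)
M(O) = 54 + O (M(O) = O - 1*(-54) = O + 54 = 54 + O)
(31886 + M(r(3))) + w(-11, -161) = (31886 + (54 + (6 - 5*3))) + ((-161)² - 17*(-11) - 17*(-161) - 11*(-161)) = (31886 + (54 + (6 - 15))) + (25921 + 187 + 2737 + 1771) = (31886 + (54 - 9)) + 30616 = (31886 + 45) + 30616 = 31931 + 30616 = 62547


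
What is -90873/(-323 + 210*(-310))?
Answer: 90873/65423 ≈ 1.3890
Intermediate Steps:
-90873/(-323 + 210*(-310)) = -90873/(-323 - 65100) = -90873/(-65423) = -90873*(-1/65423) = 90873/65423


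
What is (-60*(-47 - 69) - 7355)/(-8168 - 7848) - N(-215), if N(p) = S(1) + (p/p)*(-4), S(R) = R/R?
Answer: 48443/16016 ≈ 3.0247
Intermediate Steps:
S(R) = 1
N(p) = -3 (N(p) = 1 + (p/p)*(-4) = 1 + 1*(-4) = 1 - 4 = -3)
(-60*(-47 - 69) - 7355)/(-8168 - 7848) - N(-215) = (-60*(-47 - 69) - 7355)/(-8168 - 7848) - 1*(-3) = (-60*(-116) - 7355)/(-16016) + 3 = (6960 - 7355)*(-1/16016) + 3 = -395*(-1/16016) + 3 = 395/16016 + 3 = 48443/16016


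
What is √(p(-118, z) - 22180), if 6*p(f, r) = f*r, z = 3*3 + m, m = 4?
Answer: I*√201921/3 ≈ 149.79*I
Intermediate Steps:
z = 13 (z = 3*3 + 4 = 9 + 4 = 13)
p(f, r) = f*r/6 (p(f, r) = (f*r)/6 = f*r/6)
√(p(-118, z) - 22180) = √((⅙)*(-118)*13 - 22180) = √(-767/3 - 22180) = √(-67307/3) = I*√201921/3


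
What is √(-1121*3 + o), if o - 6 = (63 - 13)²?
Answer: I*√857 ≈ 29.275*I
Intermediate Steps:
o = 2506 (o = 6 + (63 - 13)² = 6 + 50² = 6 + 2500 = 2506)
√(-1121*3 + o) = √(-1121*3 + 2506) = √(-3363 + 2506) = √(-857) = I*√857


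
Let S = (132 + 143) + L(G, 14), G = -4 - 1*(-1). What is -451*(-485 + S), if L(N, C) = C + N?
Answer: 89749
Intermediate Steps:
G = -3 (G = -4 + 1 = -3)
S = 286 (S = (132 + 143) + (14 - 3) = 275 + 11 = 286)
-451*(-485 + S) = -451*(-485 + 286) = -451*(-199) = 89749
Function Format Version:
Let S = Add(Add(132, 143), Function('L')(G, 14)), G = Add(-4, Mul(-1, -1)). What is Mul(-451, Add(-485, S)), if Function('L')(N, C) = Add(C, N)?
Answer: 89749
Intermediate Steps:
G = -3 (G = Add(-4, 1) = -3)
S = 286 (S = Add(Add(132, 143), Add(14, -3)) = Add(275, 11) = 286)
Mul(-451, Add(-485, S)) = Mul(-451, Add(-485, 286)) = Mul(-451, -199) = 89749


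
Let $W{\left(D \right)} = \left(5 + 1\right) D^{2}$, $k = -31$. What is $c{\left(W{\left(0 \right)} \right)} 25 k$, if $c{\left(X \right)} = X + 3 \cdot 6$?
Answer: $-13950$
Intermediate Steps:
$W{\left(D \right)} = 6 D^{2}$
$c{\left(X \right)} = 18 + X$ ($c{\left(X \right)} = X + 18 = 18 + X$)
$c{\left(W{\left(0 \right)} \right)} 25 k = \left(18 + 6 \cdot 0^{2}\right) 25 \left(-31\right) = \left(18 + 6 \cdot 0\right) 25 \left(-31\right) = \left(18 + 0\right) 25 \left(-31\right) = 18 \cdot 25 \left(-31\right) = 450 \left(-31\right) = -13950$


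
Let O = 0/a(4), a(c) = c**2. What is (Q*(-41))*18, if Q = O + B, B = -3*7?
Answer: 15498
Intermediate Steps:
O = 0 (O = 0/(4**2) = 0/16 = 0*(1/16) = 0)
B = -21
Q = -21 (Q = 0 - 21 = -21)
(Q*(-41))*18 = -21*(-41)*18 = 861*18 = 15498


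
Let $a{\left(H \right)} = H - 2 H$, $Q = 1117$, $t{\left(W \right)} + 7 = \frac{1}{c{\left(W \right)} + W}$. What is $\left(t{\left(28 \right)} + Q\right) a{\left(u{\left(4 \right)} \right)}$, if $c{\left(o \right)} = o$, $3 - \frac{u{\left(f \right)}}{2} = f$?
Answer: $\frac{62161}{28} \approx 2220.0$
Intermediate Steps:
$u{\left(f \right)} = 6 - 2 f$
$t{\left(W \right)} = -7 + \frac{1}{2 W}$ ($t{\left(W \right)} = -7 + \frac{1}{W + W} = -7 + \frac{1}{2 W}$)
$a{\left(H \right)} = - H$
$\left(t{\left(28 \right)} + Q\right) a{\left(u{\left(4 \right)} \right)} = \left(\left(-7 + \frac{1}{2 \cdot 28}\right) + 1117\right) \left(- (6 - 8)\right) = \left(\left(-7 + \frac{1}{2} \cdot \frac{1}{28}\right) + 1117\right) \left(- (6 - 8)\right) = \left(\left(-7 + \frac{1}{56}\right) + 1117\right) \left(\left(-1\right) \left(-2\right)\right) = \left(- \frac{391}{56} + 1117\right) 2 = \frac{62161}{56} \cdot 2 = \frac{62161}{28}$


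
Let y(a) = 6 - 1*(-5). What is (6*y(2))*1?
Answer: 66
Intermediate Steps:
y(a) = 11 (y(a) = 6 + 5 = 11)
(6*y(2))*1 = (6*11)*1 = 66*1 = 66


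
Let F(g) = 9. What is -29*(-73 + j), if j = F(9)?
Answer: 1856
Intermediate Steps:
j = 9
-29*(-73 + j) = -29*(-73 + 9) = -29*(-64) = 1856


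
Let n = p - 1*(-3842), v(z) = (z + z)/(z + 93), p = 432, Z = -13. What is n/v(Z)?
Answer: -170960/13 ≈ -13151.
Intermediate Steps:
v(z) = 2*z/(93 + z) (v(z) = (2*z)/(93 + z) = 2*z/(93 + z))
n = 4274 (n = 432 - 1*(-3842) = 432 + 3842 = 4274)
n/v(Z) = 4274/((2*(-13)/(93 - 13))) = 4274/((2*(-13)/80)) = 4274/((2*(-13)*(1/80))) = 4274/(-13/40) = 4274*(-40/13) = -170960/13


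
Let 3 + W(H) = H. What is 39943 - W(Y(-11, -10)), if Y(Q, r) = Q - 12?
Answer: 39969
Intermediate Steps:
Y(Q, r) = -12 + Q
W(H) = -3 + H
39943 - W(Y(-11, -10)) = 39943 - (-3 + (-12 - 11)) = 39943 - (-3 - 23) = 39943 - 1*(-26) = 39943 + 26 = 39969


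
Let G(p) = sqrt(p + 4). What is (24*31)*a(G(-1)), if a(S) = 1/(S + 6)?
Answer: 1488/11 - 248*sqrt(3)/11 ≈ 96.223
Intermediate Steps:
G(p) = sqrt(4 + p)
a(S) = 1/(6 + S)
(24*31)*a(G(-1)) = (24*31)/(6 + sqrt(4 - 1)) = 744/(6 + sqrt(3))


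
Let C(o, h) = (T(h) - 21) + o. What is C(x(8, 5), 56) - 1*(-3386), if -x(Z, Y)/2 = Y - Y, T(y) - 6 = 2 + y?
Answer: 3429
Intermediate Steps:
T(y) = 8 + y (T(y) = 6 + (2 + y) = 8 + y)
x(Z, Y) = 0 (x(Z, Y) = -2*(Y - Y) = -2*0 = 0)
C(o, h) = -13 + h + o (C(o, h) = ((8 + h) - 21) + o = (-13 + h) + o = -13 + h + o)
C(x(8, 5), 56) - 1*(-3386) = (-13 + 56 + 0) - 1*(-3386) = 43 + 3386 = 3429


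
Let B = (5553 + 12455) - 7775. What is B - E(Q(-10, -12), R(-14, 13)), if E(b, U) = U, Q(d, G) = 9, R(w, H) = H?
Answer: 10220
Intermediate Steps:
B = 10233 (B = 18008 - 7775 = 10233)
B - E(Q(-10, -12), R(-14, 13)) = 10233 - 1*13 = 10233 - 13 = 10220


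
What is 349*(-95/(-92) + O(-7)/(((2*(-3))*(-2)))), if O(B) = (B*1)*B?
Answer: 123197/69 ≈ 1785.5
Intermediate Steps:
O(B) = B² (O(B) = B*B = B²)
349*(-95/(-92) + O(-7)/(((2*(-3))*(-2)))) = 349*(-95/(-92) + (-7)²/(((2*(-3))*(-2)))) = 349*(-95*(-1/92) + 49/((-6*(-2)))) = 349*(95/92 + 49/12) = 349*(353/69) = 123197/69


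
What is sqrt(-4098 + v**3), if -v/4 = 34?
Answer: I*sqrt(2519554) ≈ 1587.3*I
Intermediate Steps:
v = -136 (v = -4*34 = -136)
sqrt(-4098 + v**3) = sqrt(-4098 + (-136)**3) = sqrt(-4098 - 2515456) = sqrt(-2519554) = I*sqrt(2519554)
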